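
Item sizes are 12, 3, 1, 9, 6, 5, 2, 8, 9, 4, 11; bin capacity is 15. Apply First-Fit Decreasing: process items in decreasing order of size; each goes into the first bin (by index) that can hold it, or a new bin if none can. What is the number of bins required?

5

Sorted descending: 12, 11, 9, 9, 8, 6, 5, 4, 3, 2, 1.
Put 12 in bin 1; 3 remain.
Put 11 in bin 2; 4 remain.
Put 9 in bin 3; 6 remain.
Put 9 in bin 4; 6 remain.
Put 8 in bin 5; 7 remain.
Put 6 in bin 3; 0 remain.
Put 5 in bin 4; 1 remain.
Put 4 in bin 2; 0 remain.
Put 3 in bin 1; 0 remain.
Put 2 in bin 5; 5 remain.
Put 1 in bin 4; 0 remain.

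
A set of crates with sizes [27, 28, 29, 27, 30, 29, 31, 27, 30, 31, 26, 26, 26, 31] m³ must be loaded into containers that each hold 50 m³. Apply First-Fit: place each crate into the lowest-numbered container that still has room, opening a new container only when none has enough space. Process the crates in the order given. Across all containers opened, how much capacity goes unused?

container 1: place 27 m³, 23 m³ left
container 2: place 28 m³, 22 m³ left
container 3: place 29 m³, 21 m³ left
container 4: place 27 m³, 23 m³ left
container 5: place 30 m³, 20 m³ left
container 6: place 29 m³, 21 m³ left
container 7: place 31 m³, 19 m³ left
container 8: place 27 m³, 23 m³ left
container 9: place 30 m³, 20 m³ left
container 10: place 31 m³, 19 m³ left
container 11: place 26 m³, 24 m³ left
container 12: place 26 m³, 24 m³ left
container 13: place 26 m³, 24 m³ left
container 14: place 31 m³, 19 m³ left
14 containers × 50 m³ = 700 m³; used 398 m³; unused 302 m³.

302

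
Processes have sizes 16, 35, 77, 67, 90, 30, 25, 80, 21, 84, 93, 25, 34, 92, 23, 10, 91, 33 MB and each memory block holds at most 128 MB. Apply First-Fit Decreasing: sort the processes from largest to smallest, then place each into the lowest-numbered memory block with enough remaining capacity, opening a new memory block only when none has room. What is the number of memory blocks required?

Sorted descending: 93, 92, 91, 90, 84, 80, 77, 67, 35, 34, 33, 30, 25, 25, 23, 21, 16, 10.
memory block 1: place 93 MB, 35 MB left
memory block 2: place 92 MB, 36 MB left
memory block 3: place 91 MB, 37 MB left
memory block 4: place 90 MB, 38 MB left
memory block 5: place 84 MB, 44 MB left
memory block 6: place 80 MB, 48 MB left
memory block 7: place 77 MB, 51 MB left
memory block 8: place 67 MB, 61 MB left
memory block 1: place 35 MB, 0 MB left
memory block 2: place 34 MB, 2 MB left
memory block 3: place 33 MB, 4 MB left
memory block 4: place 30 MB, 8 MB left
memory block 5: place 25 MB, 19 MB left
memory block 6: place 25 MB, 23 MB left
memory block 6: place 23 MB, 0 MB left
memory block 7: place 21 MB, 30 MB left
memory block 5: place 16 MB, 3 MB left
memory block 7: place 10 MB, 20 MB left
Final memory blocks: [93,35] [92,34] [91,33] [90,30] [84,25,16] [80,25,23] [77,21,10] [67].

8 memory blocks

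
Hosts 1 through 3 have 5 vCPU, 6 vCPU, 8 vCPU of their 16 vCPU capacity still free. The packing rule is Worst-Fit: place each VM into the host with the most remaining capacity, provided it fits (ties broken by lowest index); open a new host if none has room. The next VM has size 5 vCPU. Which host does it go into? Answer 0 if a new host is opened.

Hosts with room: host 1 (5 vCPU), host 2 (6 vCPU), host 3 (8 vCPU).
Most room is host 3 with 8 vCPU free.

3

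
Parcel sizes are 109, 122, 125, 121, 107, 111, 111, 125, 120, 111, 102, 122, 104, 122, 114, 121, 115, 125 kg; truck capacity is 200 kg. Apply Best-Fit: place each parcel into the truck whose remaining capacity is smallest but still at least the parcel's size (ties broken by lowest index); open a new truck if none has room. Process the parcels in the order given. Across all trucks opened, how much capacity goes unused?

109 kg → truck 1 (remaining 91 kg)
122 kg → truck 2 (remaining 78 kg)
125 kg → truck 3 (remaining 75 kg)
121 kg → truck 4 (remaining 79 kg)
107 kg → truck 5 (remaining 93 kg)
111 kg → truck 6 (remaining 89 kg)
111 kg → truck 7 (remaining 89 kg)
125 kg → truck 8 (remaining 75 kg)
120 kg → truck 9 (remaining 80 kg)
111 kg → truck 10 (remaining 89 kg)
102 kg → truck 11 (remaining 98 kg)
122 kg → truck 12 (remaining 78 kg)
104 kg → truck 13 (remaining 96 kg)
122 kg → truck 14 (remaining 78 kg)
114 kg → truck 15 (remaining 86 kg)
121 kg → truck 16 (remaining 79 kg)
115 kg → truck 17 (remaining 85 kg)
125 kg → truck 18 (remaining 75 kg)
18 trucks × 200 kg = 3600 kg; used 2087 kg; unused 1513 kg.

1513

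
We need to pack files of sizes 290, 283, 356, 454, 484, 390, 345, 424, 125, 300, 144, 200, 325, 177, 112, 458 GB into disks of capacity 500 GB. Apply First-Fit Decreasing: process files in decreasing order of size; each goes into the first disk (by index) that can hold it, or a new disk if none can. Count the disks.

11 disks

Sorted descending: 484, 458, 454, 424, 390, 356, 345, 325, 300, 290, 283, 200, 177, 144, 125, 112.
Put 484 GB in disk 1; 16 GB remain.
Put 458 GB in disk 2; 42 GB remain.
Put 454 GB in disk 3; 46 GB remain.
Put 424 GB in disk 4; 76 GB remain.
Put 390 GB in disk 5; 110 GB remain.
Put 356 GB in disk 6; 144 GB remain.
Put 345 GB in disk 7; 155 GB remain.
Put 325 GB in disk 8; 175 GB remain.
Put 300 GB in disk 9; 200 GB remain.
Put 290 GB in disk 10; 210 GB remain.
Put 283 GB in disk 11; 217 GB remain.
Put 200 GB in disk 9; 0 GB remain.
Put 177 GB in disk 10; 33 GB remain.
Put 144 GB in disk 6; 0 GB remain.
Put 125 GB in disk 7; 30 GB remain.
Put 112 GB in disk 8; 63 GB remain.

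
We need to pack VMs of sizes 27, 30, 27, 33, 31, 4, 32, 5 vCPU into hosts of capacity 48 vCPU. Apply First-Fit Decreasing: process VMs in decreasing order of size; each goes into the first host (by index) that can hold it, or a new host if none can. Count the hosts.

Sorted descending: 33, 32, 31, 30, 27, 27, 5, 4.
Put 33 vCPU in host 1; 15 vCPU remain.
Put 32 vCPU in host 2; 16 vCPU remain.
Put 31 vCPU in host 3; 17 vCPU remain.
Put 30 vCPU in host 4; 18 vCPU remain.
Put 27 vCPU in host 5; 21 vCPU remain.
Put 27 vCPU in host 6; 21 vCPU remain.
Put 5 vCPU in host 1; 10 vCPU remain.
Put 4 vCPU in host 1; 6 vCPU remain.
Final hosts: [33,5,4] [32] [31] [30] [27] [27].

6 hosts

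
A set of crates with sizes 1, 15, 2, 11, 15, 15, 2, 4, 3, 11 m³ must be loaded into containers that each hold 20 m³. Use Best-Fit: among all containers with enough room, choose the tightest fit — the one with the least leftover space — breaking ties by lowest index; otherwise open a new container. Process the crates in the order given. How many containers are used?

1 m³ → container 1 (remaining 19 m³)
15 m³ → container 1 (remaining 4 m³)
2 m³ → container 1 (remaining 2 m³)
11 m³ → container 2 (remaining 9 m³)
15 m³ → container 3 (remaining 5 m³)
15 m³ → container 4 (remaining 5 m³)
2 m³ → container 1 (remaining 0 m³)
4 m³ → container 3 (remaining 1 m³)
3 m³ → container 4 (remaining 2 m³)
11 m³ → container 5 (remaining 9 m³)

5 containers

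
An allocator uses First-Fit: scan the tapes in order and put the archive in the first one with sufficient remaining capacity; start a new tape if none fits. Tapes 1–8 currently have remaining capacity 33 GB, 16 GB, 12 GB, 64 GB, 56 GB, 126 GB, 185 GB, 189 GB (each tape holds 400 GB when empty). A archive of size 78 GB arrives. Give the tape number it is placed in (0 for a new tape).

6

Tapes with room: tape 6 (126 GB), tape 7 (185 GB), tape 8 (189 GB).
The first with room is tape 6.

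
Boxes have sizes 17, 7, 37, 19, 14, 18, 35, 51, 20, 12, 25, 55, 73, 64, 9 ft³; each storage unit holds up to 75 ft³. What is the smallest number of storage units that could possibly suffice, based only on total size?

7 storage units

Total size = 17 + 7 + 37 + 19 + 14 + 18 + 35 + 51 + 20 + 12 + 25 + 55 + 73 + 64 + 9 = 456 ft³.
⌈456 / 75⌉ = 7.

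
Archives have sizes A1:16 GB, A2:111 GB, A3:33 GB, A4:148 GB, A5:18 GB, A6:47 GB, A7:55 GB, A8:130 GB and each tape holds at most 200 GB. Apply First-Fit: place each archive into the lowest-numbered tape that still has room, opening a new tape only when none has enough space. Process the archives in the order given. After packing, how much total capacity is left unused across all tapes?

tape 1: place A1 (16 GB), 184 GB left
tape 1: place A2 (111 GB), 73 GB left
tape 1: place A3 (33 GB), 40 GB left
tape 2: place A4 (148 GB), 52 GB left
tape 1: place A5 (18 GB), 22 GB left
tape 2: place A6 (47 GB), 5 GB left
tape 3: place A7 (55 GB), 145 GB left
tape 3: place A8 (130 GB), 15 GB left
3 tapes × 200 GB = 600 GB; used 558 GB; unused 42 GB.

42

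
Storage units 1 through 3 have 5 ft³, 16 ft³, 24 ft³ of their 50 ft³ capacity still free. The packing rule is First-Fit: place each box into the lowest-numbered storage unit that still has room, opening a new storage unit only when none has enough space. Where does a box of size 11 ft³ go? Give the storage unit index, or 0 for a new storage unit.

2

Storage units with room: storage unit 2 (16 ft³), storage unit 3 (24 ft³).
The first with room is storage unit 2.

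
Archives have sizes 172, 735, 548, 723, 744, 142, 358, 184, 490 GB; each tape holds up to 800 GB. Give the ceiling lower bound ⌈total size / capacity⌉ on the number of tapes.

Total size = 172 + 735 + 548 + 723 + 744 + 142 + 358 + 184 + 490 = 4096 GB.
⌈4096 / 800⌉ = 6.

6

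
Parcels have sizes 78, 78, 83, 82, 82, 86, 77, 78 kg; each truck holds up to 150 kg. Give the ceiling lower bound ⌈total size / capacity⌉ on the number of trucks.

Total size = 78 + 78 + 83 + 82 + 82 + 86 + 77 + 78 = 644 kg.
⌈644 / 150⌉ = 5.

5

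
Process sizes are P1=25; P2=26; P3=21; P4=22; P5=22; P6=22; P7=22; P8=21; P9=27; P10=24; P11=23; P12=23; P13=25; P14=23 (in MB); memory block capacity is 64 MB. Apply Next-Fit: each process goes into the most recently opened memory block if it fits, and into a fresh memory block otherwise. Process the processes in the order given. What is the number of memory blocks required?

7

memory block 1: place P1 (25 MB), 39 MB left
memory block 1: place P2 (26 MB), 13 MB left
memory block 2: place P3 (21 MB), 43 MB left
memory block 2: place P4 (22 MB), 21 MB left
memory block 3: place P5 (22 MB), 42 MB left
memory block 3: place P6 (22 MB), 20 MB left
memory block 4: place P7 (22 MB), 42 MB left
memory block 4: place P8 (21 MB), 21 MB left
memory block 5: place P9 (27 MB), 37 MB left
memory block 5: place P10 (24 MB), 13 MB left
memory block 6: place P11 (23 MB), 41 MB left
memory block 6: place P12 (23 MB), 18 MB left
memory block 7: place P13 (25 MB), 39 MB left
memory block 7: place P14 (23 MB), 16 MB left
Final memory blocks: [25,26] [21,22] [22,22] [22,21] [27,24] [23,23] [25,23].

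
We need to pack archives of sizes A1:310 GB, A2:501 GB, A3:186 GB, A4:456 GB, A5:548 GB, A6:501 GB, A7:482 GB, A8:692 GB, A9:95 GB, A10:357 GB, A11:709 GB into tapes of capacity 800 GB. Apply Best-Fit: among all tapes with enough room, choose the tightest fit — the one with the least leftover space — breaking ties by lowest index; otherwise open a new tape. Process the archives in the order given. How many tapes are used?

8

Put A1 (310 GB) in tape 1; 490 GB remain.
Put A2 (501 GB) in tape 2; 299 GB remain.
Put A3 (186 GB) in tape 2; 113 GB remain.
Put A4 (456 GB) in tape 1; 34 GB remain.
Put A5 (548 GB) in tape 3; 252 GB remain.
Put A6 (501 GB) in tape 4; 299 GB remain.
Put A7 (482 GB) in tape 5; 318 GB remain.
Put A8 (692 GB) in tape 6; 108 GB remain.
Put A9 (95 GB) in tape 6; 13 GB remain.
Put A10 (357 GB) in tape 7; 443 GB remain.
Put A11 (709 GB) in tape 8; 91 GB remain.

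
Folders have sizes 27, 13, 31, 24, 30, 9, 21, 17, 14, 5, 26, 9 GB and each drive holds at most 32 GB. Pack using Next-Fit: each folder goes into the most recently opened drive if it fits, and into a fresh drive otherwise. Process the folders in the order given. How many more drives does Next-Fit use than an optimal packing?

1

Next-Fit: [27] [13] [31] [24] [30] [9,21] [17,14] [5,26] [9] → 9 drives.
Total size 226 GB; any packing needs at least ⌈226/32⌉ = 8 drives.
An optimal packing achieves that bound: [31] [30] [27,5] [26] [24] [21,9] [17,14] [13,9] → 8 drives.
Excess: 9 − 8 = 1.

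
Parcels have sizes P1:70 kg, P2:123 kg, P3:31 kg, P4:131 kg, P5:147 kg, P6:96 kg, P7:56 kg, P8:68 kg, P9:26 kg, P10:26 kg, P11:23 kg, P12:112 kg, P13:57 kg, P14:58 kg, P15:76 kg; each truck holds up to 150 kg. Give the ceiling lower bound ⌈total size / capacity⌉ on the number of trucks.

8

Total size = 70 + 123 + 31 + 131 + 147 + 96 + 56 + 68 + 26 + 26 + 23 + 112 + 57 + 58 + 76 = 1100 kg.
⌈1100 / 150⌉ = 8.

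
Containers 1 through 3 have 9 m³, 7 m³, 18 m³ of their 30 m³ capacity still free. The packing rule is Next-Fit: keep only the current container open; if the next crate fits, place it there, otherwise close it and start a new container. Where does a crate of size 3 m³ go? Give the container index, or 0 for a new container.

Next-Fit only looks at container 3, which has 18 m³ free.
3 m³ fits there.

3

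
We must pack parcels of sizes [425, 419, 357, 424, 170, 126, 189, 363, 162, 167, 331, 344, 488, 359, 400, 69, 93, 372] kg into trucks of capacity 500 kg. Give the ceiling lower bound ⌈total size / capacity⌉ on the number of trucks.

Total size = 425 + 419 + 357 + 424 + 170 + 126 + 189 + 363 + 162 + 167 + 331 + 344 + 488 + 359 + 400 + 69 + 93 + 372 = 5258 kg.
⌈5258 / 500⌉ = 11.

11 trucks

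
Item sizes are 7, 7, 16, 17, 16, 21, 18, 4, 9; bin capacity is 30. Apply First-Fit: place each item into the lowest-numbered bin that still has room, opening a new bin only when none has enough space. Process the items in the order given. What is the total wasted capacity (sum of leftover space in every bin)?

35

bin 1: place 7, 23 left
bin 1: place 7, 16 left
bin 1: place 16, 0 left
bin 2: place 17, 13 left
bin 3: place 16, 14 left
bin 4: place 21, 9 left
bin 5: place 18, 12 left
bin 2: place 4, 9 left
bin 2: place 9, 0 left
5 bins × 30 = 150; used 115; unused 35.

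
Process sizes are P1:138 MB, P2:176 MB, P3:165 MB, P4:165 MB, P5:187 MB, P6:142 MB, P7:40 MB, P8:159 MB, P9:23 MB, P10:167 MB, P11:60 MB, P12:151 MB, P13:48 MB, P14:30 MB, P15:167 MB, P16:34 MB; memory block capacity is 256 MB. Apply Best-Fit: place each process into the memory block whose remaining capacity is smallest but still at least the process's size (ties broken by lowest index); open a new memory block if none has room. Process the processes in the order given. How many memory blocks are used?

P1 (138 MB) → memory block 1 (remaining 118 MB)
P2 (176 MB) → memory block 2 (remaining 80 MB)
P3 (165 MB) → memory block 3 (remaining 91 MB)
P4 (165 MB) → memory block 4 (remaining 91 MB)
P5 (187 MB) → memory block 5 (remaining 69 MB)
P6 (142 MB) → memory block 6 (remaining 114 MB)
P7 (40 MB) → memory block 5 (remaining 29 MB)
P8 (159 MB) → memory block 7 (remaining 97 MB)
P9 (23 MB) → memory block 5 (remaining 6 MB)
P10 (167 MB) → memory block 8 (remaining 89 MB)
P11 (60 MB) → memory block 2 (remaining 20 MB)
P12 (151 MB) → memory block 9 (remaining 105 MB)
P13 (48 MB) → memory block 8 (remaining 41 MB)
P14 (30 MB) → memory block 8 (remaining 11 MB)
P15 (167 MB) → memory block 10 (remaining 89 MB)
P16 (34 MB) → memory block 10 (remaining 55 MB)
Final memory blocks: [138] [176,60] [165] [165] [187,40,23] [142] [159] [167,48,30] [151] [167,34].

10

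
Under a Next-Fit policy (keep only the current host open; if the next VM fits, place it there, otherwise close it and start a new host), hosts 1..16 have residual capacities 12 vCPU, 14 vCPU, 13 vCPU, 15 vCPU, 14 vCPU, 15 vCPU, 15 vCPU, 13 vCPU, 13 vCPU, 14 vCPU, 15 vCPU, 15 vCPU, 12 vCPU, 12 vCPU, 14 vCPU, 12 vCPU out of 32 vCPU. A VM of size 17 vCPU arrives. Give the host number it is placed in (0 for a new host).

Next-Fit only looks at host 16, which has 12 vCPU free.
17 vCPU does not fit, so a new host is opened.

0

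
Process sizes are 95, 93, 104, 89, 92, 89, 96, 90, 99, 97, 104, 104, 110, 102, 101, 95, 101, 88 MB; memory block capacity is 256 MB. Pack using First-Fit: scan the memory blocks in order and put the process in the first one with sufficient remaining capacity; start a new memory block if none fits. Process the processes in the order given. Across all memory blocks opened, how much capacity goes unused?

Put 95 MB in memory block 1; 161 MB remain.
Put 93 MB in memory block 1; 68 MB remain.
Put 104 MB in memory block 2; 152 MB remain.
Put 89 MB in memory block 2; 63 MB remain.
Put 92 MB in memory block 3; 164 MB remain.
Put 89 MB in memory block 3; 75 MB remain.
Put 96 MB in memory block 4; 160 MB remain.
Put 90 MB in memory block 4; 70 MB remain.
Put 99 MB in memory block 5; 157 MB remain.
Put 97 MB in memory block 5; 60 MB remain.
Put 104 MB in memory block 6; 152 MB remain.
Put 104 MB in memory block 6; 48 MB remain.
Put 110 MB in memory block 7; 146 MB remain.
Put 102 MB in memory block 7; 44 MB remain.
Put 101 MB in memory block 8; 155 MB remain.
Put 95 MB in memory block 8; 60 MB remain.
Put 101 MB in memory block 9; 155 MB remain.
Put 88 MB in memory block 9; 67 MB remain.
9 memory blocks × 256 MB = 2304 MB; used 1749 MB; unused 555 MB.

555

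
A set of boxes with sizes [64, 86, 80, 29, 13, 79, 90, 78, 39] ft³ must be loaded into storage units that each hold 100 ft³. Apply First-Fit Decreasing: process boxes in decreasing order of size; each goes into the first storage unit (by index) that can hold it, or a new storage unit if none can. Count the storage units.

7

Sorted descending: 90, 86, 80, 79, 78, 64, 39, 29, 13.
storage unit 1: place 90 ft³, 10 ft³ left
storage unit 2: place 86 ft³, 14 ft³ left
storage unit 3: place 80 ft³, 20 ft³ left
storage unit 4: place 79 ft³, 21 ft³ left
storage unit 5: place 78 ft³, 22 ft³ left
storage unit 6: place 64 ft³, 36 ft³ left
storage unit 7: place 39 ft³, 61 ft³ left
storage unit 6: place 29 ft³, 7 ft³ left
storage unit 2: place 13 ft³, 1 ft³ left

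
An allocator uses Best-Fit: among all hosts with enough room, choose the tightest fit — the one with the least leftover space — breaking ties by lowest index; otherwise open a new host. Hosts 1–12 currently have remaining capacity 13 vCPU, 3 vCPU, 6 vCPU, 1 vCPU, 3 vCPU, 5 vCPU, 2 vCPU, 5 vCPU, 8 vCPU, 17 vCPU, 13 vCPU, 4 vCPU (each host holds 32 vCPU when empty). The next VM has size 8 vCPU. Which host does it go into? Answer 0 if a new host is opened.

Hosts with room: host 1 (13 vCPU), host 9 (8 vCPU), host 10 (17 vCPU), host 11 (13 vCPU).
Tightest fit is host 9 with 8 vCPU free.

9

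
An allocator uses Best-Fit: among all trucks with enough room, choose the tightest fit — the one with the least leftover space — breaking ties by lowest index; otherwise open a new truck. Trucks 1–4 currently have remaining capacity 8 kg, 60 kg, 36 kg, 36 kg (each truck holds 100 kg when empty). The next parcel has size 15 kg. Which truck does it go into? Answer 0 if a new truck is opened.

3

Trucks with room: truck 2 (60 kg), truck 3 (36 kg), truck 4 (36 kg).
Tightest fit is truck 3 with 36 kg free.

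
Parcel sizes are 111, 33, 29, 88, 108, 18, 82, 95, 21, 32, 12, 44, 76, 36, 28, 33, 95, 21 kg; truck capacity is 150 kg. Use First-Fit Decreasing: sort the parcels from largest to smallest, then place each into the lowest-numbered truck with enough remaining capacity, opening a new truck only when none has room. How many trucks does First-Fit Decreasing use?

7

Sorted descending: 111, 108, 95, 95, 88, 82, 76, 44, 36, 33, 33, 32, 29, 28, 21, 21, 18, 12.
truck 1: place 111 kg, 39 kg left
truck 2: place 108 kg, 42 kg left
truck 3: place 95 kg, 55 kg left
truck 4: place 95 kg, 55 kg left
truck 5: place 88 kg, 62 kg left
truck 6: place 82 kg, 68 kg left
truck 7: place 76 kg, 74 kg left
truck 3: place 44 kg, 11 kg left
truck 1: place 36 kg, 3 kg left
truck 2: place 33 kg, 9 kg left
truck 4: place 33 kg, 22 kg left
truck 5: place 32 kg, 30 kg left
truck 5: place 29 kg, 1 kg left
truck 6: place 28 kg, 40 kg left
truck 4: place 21 kg, 1 kg left
truck 6: place 21 kg, 19 kg left
truck 6: place 18 kg, 1 kg left
truck 7: place 12 kg, 62 kg left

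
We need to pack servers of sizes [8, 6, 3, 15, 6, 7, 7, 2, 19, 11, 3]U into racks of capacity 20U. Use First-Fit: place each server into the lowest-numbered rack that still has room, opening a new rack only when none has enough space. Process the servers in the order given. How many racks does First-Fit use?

8U → rack 1 (remaining 12U)
6U → rack 1 (remaining 6U)
3U → rack 1 (remaining 3U)
15U → rack 2 (remaining 5U)
6U → rack 3 (remaining 14U)
7U → rack 3 (remaining 7U)
7U → rack 3 (remaining 0U)
2U → rack 1 (remaining 1U)
19U → rack 4 (remaining 1U)
11U → rack 5 (remaining 9U)
3U → rack 2 (remaining 2U)

5 racks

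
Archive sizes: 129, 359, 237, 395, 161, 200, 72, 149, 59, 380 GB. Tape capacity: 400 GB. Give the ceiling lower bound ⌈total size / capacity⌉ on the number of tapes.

6

Total size = 129 + 359 + 237 + 395 + 161 + 200 + 72 + 149 + 59 + 380 = 2141 GB.
⌈2141 / 400⌉ = 6.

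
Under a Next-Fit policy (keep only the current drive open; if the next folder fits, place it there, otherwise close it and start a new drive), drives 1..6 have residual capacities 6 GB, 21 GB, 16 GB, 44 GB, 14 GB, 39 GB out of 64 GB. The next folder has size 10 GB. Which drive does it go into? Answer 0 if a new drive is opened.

6

Next-Fit only looks at drive 6, which has 39 GB free.
10 GB fits there.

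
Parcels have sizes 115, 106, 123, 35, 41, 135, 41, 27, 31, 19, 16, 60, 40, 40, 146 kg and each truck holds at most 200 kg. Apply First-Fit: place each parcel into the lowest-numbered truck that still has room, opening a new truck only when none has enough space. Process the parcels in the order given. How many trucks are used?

6

115 kg → truck 1 (remaining 85 kg)
106 kg → truck 2 (remaining 94 kg)
123 kg → truck 3 (remaining 77 kg)
35 kg → truck 1 (remaining 50 kg)
41 kg → truck 1 (remaining 9 kg)
135 kg → truck 4 (remaining 65 kg)
41 kg → truck 2 (remaining 53 kg)
27 kg → truck 2 (remaining 26 kg)
31 kg → truck 3 (remaining 46 kg)
19 kg → truck 2 (remaining 7 kg)
16 kg → truck 3 (remaining 30 kg)
60 kg → truck 4 (remaining 5 kg)
40 kg → truck 5 (remaining 160 kg)
40 kg → truck 5 (remaining 120 kg)
146 kg → truck 6 (remaining 54 kg)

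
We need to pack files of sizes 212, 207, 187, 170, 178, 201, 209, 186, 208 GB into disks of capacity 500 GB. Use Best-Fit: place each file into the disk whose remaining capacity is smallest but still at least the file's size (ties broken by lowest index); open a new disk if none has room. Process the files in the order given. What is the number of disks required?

212 GB → disk 1 (remaining 288 GB)
207 GB → disk 1 (remaining 81 GB)
187 GB → disk 2 (remaining 313 GB)
170 GB → disk 2 (remaining 143 GB)
178 GB → disk 3 (remaining 322 GB)
201 GB → disk 3 (remaining 121 GB)
209 GB → disk 4 (remaining 291 GB)
186 GB → disk 4 (remaining 105 GB)
208 GB → disk 5 (remaining 292 GB)

5 disks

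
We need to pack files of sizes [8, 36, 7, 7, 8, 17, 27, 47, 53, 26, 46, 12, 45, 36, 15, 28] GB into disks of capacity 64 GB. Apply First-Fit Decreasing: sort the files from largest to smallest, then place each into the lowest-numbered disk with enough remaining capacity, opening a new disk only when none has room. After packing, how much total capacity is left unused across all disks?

Sorted descending: 53, 47, 46, 45, 36, 36, 28, 27, 26, 17, 15, 12, 8, 8, 7, 7.
Put 53 GB in disk 1; 11 GB remain.
Put 47 GB in disk 2; 17 GB remain.
Put 46 GB in disk 3; 18 GB remain.
Put 45 GB in disk 4; 19 GB remain.
Put 36 GB in disk 5; 28 GB remain.
Put 36 GB in disk 6; 28 GB remain.
Put 28 GB in disk 5; 0 GB remain.
Put 27 GB in disk 6; 1 GB remain.
Put 26 GB in disk 7; 38 GB remain.
Put 17 GB in disk 2; 0 GB remain.
Put 15 GB in disk 3; 3 GB remain.
Put 12 GB in disk 4; 7 GB remain.
Put 8 GB in disk 1; 3 GB remain.
Put 8 GB in disk 7; 30 GB remain.
Put 7 GB in disk 4; 0 GB remain.
Put 7 GB in disk 7; 23 GB remain.
7 disks × 64 GB = 448 GB; used 418 GB; unused 30 GB.

30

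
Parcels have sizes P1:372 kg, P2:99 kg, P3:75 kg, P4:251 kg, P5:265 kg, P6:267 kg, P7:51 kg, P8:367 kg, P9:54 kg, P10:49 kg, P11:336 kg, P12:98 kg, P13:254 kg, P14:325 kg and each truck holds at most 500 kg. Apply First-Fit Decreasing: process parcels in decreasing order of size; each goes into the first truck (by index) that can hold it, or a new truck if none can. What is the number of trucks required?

8 trucks

Sorted descending: 372, 367, 336, 325, 267, 265, 254, 251, 99, 98, 75, 54, 51, 49.
372 kg → truck 1 (remaining 128 kg)
367 kg → truck 2 (remaining 133 kg)
336 kg → truck 3 (remaining 164 kg)
325 kg → truck 4 (remaining 175 kg)
267 kg → truck 5 (remaining 233 kg)
265 kg → truck 6 (remaining 235 kg)
254 kg → truck 7 (remaining 246 kg)
251 kg → truck 8 (remaining 249 kg)
99 kg → truck 1 (remaining 29 kg)
98 kg → truck 2 (remaining 35 kg)
75 kg → truck 3 (remaining 89 kg)
54 kg → truck 3 (remaining 35 kg)
51 kg → truck 4 (remaining 124 kg)
49 kg → truck 4 (remaining 75 kg)
Final trucks: [372,99] [367,98] [336,75,54] [325,51,49] [267] [265] [254] [251].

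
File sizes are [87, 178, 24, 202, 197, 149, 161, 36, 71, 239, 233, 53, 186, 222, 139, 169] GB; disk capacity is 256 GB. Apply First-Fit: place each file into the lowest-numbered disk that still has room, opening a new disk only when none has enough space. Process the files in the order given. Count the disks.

12

87 GB → disk 1 (remaining 169 GB)
178 GB → disk 2 (remaining 78 GB)
24 GB → disk 1 (remaining 145 GB)
202 GB → disk 3 (remaining 54 GB)
197 GB → disk 4 (remaining 59 GB)
149 GB → disk 5 (remaining 107 GB)
161 GB → disk 6 (remaining 95 GB)
36 GB → disk 1 (remaining 109 GB)
71 GB → disk 1 (remaining 38 GB)
239 GB → disk 7 (remaining 17 GB)
233 GB → disk 8 (remaining 23 GB)
53 GB → disk 2 (remaining 25 GB)
186 GB → disk 9 (remaining 70 GB)
222 GB → disk 10 (remaining 34 GB)
139 GB → disk 11 (remaining 117 GB)
169 GB → disk 12 (remaining 87 GB)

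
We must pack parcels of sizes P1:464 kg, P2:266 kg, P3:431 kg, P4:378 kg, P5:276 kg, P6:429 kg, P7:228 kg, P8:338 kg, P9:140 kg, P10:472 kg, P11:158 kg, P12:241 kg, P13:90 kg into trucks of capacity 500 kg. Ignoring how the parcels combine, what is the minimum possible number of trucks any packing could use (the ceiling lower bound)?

8

Total size = 464 + 266 + 431 + 378 + 276 + 429 + 228 + 338 + 140 + 472 + 158 + 241 + 90 = 3911 kg.
⌈3911 / 500⌉ = 8.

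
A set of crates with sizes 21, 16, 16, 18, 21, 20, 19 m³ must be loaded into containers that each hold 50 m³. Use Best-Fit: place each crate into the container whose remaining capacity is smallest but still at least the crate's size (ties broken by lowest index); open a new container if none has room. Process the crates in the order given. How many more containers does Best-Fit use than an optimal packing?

1

Best-Fit: [21,16] [16,18] [21,20] [19] → 4 containers.
Total size 131 m³; any packing needs at least ⌈131/50⌉ = 3 containers.
An optimal packing achieves that bound: [21,21] [20,19] [18,16,16] → 3 containers.
Excess: 4 − 3 = 1.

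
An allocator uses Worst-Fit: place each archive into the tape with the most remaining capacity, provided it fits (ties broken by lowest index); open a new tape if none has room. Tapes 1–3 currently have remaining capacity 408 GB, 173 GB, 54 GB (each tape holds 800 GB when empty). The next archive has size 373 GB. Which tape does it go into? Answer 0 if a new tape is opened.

1

Tapes with room: tape 1 (408 GB).
Most room is tape 1 with 408 GB free.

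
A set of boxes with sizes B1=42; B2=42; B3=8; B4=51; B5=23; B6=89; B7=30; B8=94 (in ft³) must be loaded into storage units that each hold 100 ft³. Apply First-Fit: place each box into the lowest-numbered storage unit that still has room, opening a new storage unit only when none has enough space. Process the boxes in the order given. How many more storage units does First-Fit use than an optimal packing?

1

First-Fit: [42,42,8] [51,23] [89] [30] [94] → 5 storage units.
Total size 379 ft³; any packing needs at least ⌈379/100⌉ = 4 storage units.
An optimal packing achieves that bound: [94] [89,8] [51,42] [42,30,23] → 4 storage units.
Excess: 5 − 4 = 1.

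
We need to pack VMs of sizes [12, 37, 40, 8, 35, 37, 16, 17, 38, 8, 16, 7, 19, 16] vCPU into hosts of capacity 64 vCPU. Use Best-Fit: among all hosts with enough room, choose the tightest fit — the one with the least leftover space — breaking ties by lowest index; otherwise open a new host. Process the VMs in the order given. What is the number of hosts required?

Put 12 vCPU in host 1; 52 vCPU remain.
Put 37 vCPU in host 1; 15 vCPU remain.
Put 40 vCPU in host 2; 24 vCPU remain.
Put 8 vCPU in host 1; 7 vCPU remain.
Put 35 vCPU in host 3; 29 vCPU remain.
Put 37 vCPU in host 4; 27 vCPU remain.
Put 16 vCPU in host 2; 8 vCPU remain.
Put 17 vCPU in host 4; 10 vCPU remain.
Put 38 vCPU in host 5; 26 vCPU remain.
Put 8 vCPU in host 2; 0 vCPU remain.
Put 16 vCPU in host 5; 10 vCPU remain.
Put 7 vCPU in host 1; 0 vCPU remain.
Put 19 vCPU in host 3; 10 vCPU remain.
Put 16 vCPU in host 6; 48 vCPU remain.

6 hosts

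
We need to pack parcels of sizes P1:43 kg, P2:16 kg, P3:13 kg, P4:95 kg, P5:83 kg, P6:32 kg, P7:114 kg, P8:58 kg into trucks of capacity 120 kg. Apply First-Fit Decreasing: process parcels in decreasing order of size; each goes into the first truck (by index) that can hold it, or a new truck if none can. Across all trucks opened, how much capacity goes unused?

26

Sorted descending: 114, 95, 83, 58, 43, 32, 16, 13.
Put 114 kg in truck 1; 6 kg remain.
Put 95 kg in truck 2; 25 kg remain.
Put 83 kg in truck 3; 37 kg remain.
Put 58 kg in truck 4; 62 kg remain.
Put 43 kg in truck 4; 19 kg remain.
Put 32 kg in truck 3; 5 kg remain.
Put 16 kg in truck 2; 9 kg remain.
Put 13 kg in truck 4; 6 kg remain.
4 trucks × 120 kg = 480 kg; used 454 kg; unused 26 kg.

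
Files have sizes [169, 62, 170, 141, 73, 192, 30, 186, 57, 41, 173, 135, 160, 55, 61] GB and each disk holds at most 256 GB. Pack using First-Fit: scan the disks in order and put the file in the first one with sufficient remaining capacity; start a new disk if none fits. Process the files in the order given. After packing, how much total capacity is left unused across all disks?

169 GB → disk 1 (remaining 87 GB)
62 GB → disk 1 (remaining 25 GB)
170 GB → disk 2 (remaining 86 GB)
141 GB → disk 3 (remaining 115 GB)
73 GB → disk 2 (remaining 13 GB)
192 GB → disk 4 (remaining 64 GB)
30 GB → disk 3 (remaining 85 GB)
186 GB → disk 5 (remaining 70 GB)
57 GB → disk 3 (remaining 28 GB)
41 GB → disk 4 (remaining 23 GB)
173 GB → disk 6 (remaining 83 GB)
135 GB → disk 7 (remaining 121 GB)
160 GB → disk 8 (remaining 96 GB)
55 GB → disk 5 (remaining 15 GB)
61 GB → disk 6 (remaining 22 GB)
8 disks × 256 GB = 2048 GB; used 1705 GB; unused 343 GB.

343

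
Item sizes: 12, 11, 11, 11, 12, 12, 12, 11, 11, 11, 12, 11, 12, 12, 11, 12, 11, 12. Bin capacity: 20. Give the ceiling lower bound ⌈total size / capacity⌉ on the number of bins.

Total size = 12 + 11 + 11 + 11 + 12 + 12 + 12 + 11 + 11 + 11 + 12 + 11 + 12 + 12 + 11 + 12 + 11 + 12 = 207.
⌈207 / 20⌉ = 11.

11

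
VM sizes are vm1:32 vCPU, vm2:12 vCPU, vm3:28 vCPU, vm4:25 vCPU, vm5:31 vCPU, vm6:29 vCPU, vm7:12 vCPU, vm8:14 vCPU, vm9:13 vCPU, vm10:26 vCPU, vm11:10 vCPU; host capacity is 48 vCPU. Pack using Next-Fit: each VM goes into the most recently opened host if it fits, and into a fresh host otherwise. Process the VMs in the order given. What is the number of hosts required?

vm1 (32 vCPU) → host 1 (remaining 16 vCPU)
vm2 (12 vCPU) → host 1 (remaining 4 vCPU)
vm3 (28 vCPU) → host 2 (remaining 20 vCPU)
vm4 (25 vCPU) → host 3 (remaining 23 vCPU)
vm5 (31 vCPU) → host 4 (remaining 17 vCPU)
vm6 (29 vCPU) → host 5 (remaining 19 vCPU)
vm7 (12 vCPU) → host 5 (remaining 7 vCPU)
vm8 (14 vCPU) → host 6 (remaining 34 vCPU)
vm9 (13 vCPU) → host 6 (remaining 21 vCPU)
vm10 (26 vCPU) → host 7 (remaining 22 vCPU)
vm11 (10 vCPU) → host 7 (remaining 12 vCPU)
Final hosts: [32,12] [28] [25] [31] [29,12] [14,13] [26,10].

7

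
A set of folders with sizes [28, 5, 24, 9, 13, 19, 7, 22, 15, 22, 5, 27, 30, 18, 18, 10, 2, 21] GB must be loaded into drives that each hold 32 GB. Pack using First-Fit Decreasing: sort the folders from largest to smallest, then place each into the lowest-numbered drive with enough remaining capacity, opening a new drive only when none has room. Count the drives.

11

Sorted descending: 30, 28, 27, 24, 22, 22, 21, 19, 18, 18, 15, 13, 10, 9, 7, 5, 5, 2.
30 GB → drive 1 (remaining 2 GB)
28 GB → drive 2 (remaining 4 GB)
27 GB → drive 3 (remaining 5 GB)
24 GB → drive 4 (remaining 8 GB)
22 GB → drive 5 (remaining 10 GB)
22 GB → drive 6 (remaining 10 GB)
21 GB → drive 7 (remaining 11 GB)
19 GB → drive 8 (remaining 13 GB)
18 GB → drive 9 (remaining 14 GB)
18 GB → drive 10 (remaining 14 GB)
15 GB → drive 11 (remaining 17 GB)
13 GB → drive 8 (remaining 0 GB)
10 GB → drive 5 (remaining 0 GB)
9 GB → drive 6 (remaining 1 GB)
7 GB → drive 4 (remaining 1 GB)
5 GB → drive 3 (remaining 0 GB)
5 GB → drive 7 (remaining 6 GB)
2 GB → drive 1 (remaining 0 GB)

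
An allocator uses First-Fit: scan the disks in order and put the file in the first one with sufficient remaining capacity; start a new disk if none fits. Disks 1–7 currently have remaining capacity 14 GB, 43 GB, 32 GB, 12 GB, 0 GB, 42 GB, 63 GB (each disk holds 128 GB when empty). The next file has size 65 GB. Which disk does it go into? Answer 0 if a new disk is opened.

0

No disk has ≥ 65 GB free, so a new disk is opened.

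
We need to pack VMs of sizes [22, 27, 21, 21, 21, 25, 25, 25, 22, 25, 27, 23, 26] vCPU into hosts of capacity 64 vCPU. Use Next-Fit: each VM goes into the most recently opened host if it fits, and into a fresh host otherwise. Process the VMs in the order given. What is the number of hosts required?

6

Put 22 vCPU in host 1; 42 vCPU remain.
Put 27 vCPU in host 1; 15 vCPU remain.
Put 21 vCPU in host 2; 43 vCPU remain.
Put 21 vCPU in host 2; 22 vCPU remain.
Put 21 vCPU in host 2; 1 vCPU remain.
Put 25 vCPU in host 3; 39 vCPU remain.
Put 25 vCPU in host 3; 14 vCPU remain.
Put 25 vCPU in host 4; 39 vCPU remain.
Put 22 vCPU in host 4; 17 vCPU remain.
Put 25 vCPU in host 5; 39 vCPU remain.
Put 27 vCPU in host 5; 12 vCPU remain.
Put 23 vCPU in host 6; 41 vCPU remain.
Put 26 vCPU in host 6; 15 vCPU remain.
Final hosts: [22,27] [21,21,21] [25,25] [25,22] [25,27] [23,26].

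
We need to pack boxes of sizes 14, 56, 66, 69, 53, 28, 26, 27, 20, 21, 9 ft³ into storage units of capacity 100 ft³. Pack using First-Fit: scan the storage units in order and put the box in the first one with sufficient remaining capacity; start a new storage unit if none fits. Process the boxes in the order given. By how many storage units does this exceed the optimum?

1

First-Fit: [14,56,28] [66,26] [69,27] [53,20,21] [9] → 5 storage units.
Total size 389 ft³; any packing needs at least ⌈389/100⌉ = 4 storage units.
An optimal packing achieves that bound: [69,28] [66,27] [56,21,14,9] [53,26,20] → 4 storage units.
Excess: 5 − 4 = 1.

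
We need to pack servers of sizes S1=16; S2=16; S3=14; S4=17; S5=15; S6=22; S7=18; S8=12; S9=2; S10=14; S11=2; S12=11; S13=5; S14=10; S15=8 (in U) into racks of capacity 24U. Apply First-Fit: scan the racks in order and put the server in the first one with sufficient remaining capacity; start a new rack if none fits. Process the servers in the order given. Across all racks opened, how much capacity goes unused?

34

rack 1: place S1 (16U), 8U left
rack 2: place S2 (16U), 8U left
rack 3: place S3 (14U), 10U left
rack 4: place S4 (17U), 7U left
rack 5: place S5 (15U), 9U left
rack 6: place S6 (22U), 2U left
rack 7: place S7 (18U), 6U left
rack 8: place S8 (12U), 12U left
rack 1: place S9 (2U), 6U left
rack 9: place S10 (14U), 10U left
rack 1: place S11 (2U), 4U left
rack 8: place S12 (11U), 1U left
rack 2: place S13 (5U), 3U left
rack 3: place S14 (10U), 0U left
rack 5: place S15 (8U), 1U left
9 racks × 24U = 216U; used 182U; unused 34U.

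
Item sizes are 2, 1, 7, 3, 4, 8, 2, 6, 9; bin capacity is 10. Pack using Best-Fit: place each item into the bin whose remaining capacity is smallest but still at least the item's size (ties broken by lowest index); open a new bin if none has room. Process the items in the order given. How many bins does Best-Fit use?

Put 2 in bin 1; 8 remain.
Put 1 in bin 1; 7 remain.
Put 7 in bin 1; 0 remain.
Put 3 in bin 2; 7 remain.
Put 4 in bin 2; 3 remain.
Put 8 in bin 3; 2 remain.
Put 2 in bin 3; 0 remain.
Put 6 in bin 4; 4 remain.
Put 9 in bin 5; 1 remain.
Final bins: [2,1,7] [3,4] [8,2] [6] [9].

5 bins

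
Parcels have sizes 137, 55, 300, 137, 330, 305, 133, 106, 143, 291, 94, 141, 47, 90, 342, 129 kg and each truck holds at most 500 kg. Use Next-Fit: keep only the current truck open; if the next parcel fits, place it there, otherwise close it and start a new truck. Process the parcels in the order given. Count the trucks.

Put 137 kg in truck 1; 363 kg remain.
Put 55 kg in truck 1; 308 kg remain.
Put 300 kg in truck 1; 8 kg remain.
Put 137 kg in truck 2; 363 kg remain.
Put 330 kg in truck 2; 33 kg remain.
Put 305 kg in truck 3; 195 kg remain.
Put 133 kg in truck 3; 62 kg remain.
Put 106 kg in truck 4; 394 kg remain.
Put 143 kg in truck 4; 251 kg remain.
Put 291 kg in truck 5; 209 kg remain.
Put 94 kg in truck 5; 115 kg remain.
Put 141 kg in truck 6; 359 kg remain.
Put 47 kg in truck 6; 312 kg remain.
Put 90 kg in truck 6; 222 kg remain.
Put 342 kg in truck 7; 158 kg remain.
Put 129 kg in truck 7; 29 kg remain.
Final trucks: [137,55,300] [137,330] [305,133] [106,143] [291,94] [141,47,90] [342,129].

7 trucks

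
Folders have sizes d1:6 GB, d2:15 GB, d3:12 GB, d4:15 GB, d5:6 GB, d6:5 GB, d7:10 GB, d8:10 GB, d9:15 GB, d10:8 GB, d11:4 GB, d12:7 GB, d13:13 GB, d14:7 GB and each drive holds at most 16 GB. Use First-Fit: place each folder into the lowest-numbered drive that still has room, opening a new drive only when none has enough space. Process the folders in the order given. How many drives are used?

d1 (6 GB) → drive 1 (remaining 10 GB)
d2 (15 GB) → drive 2 (remaining 1 GB)
d3 (12 GB) → drive 3 (remaining 4 GB)
d4 (15 GB) → drive 4 (remaining 1 GB)
d5 (6 GB) → drive 1 (remaining 4 GB)
d6 (5 GB) → drive 5 (remaining 11 GB)
d7 (10 GB) → drive 5 (remaining 1 GB)
d8 (10 GB) → drive 6 (remaining 6 GB)
d9 (15 GB) → drive 7 (remaining 1 GB)
d10 (8 GB) → drive 8 (remaining 8 GB)
d11 (4 GB) → drive 1 (remaining 0 GB)
d12 (7 GB) → drive 8 (remaining 1 GB)
d13 (13 GB) → drive 9 (remaining 3 GB)
d14 (7 GB) → drive 10 (remaining 9 GB)
Final drives: [6,6,4] [15] [12] [15] [5,10] [10] [15] [8,7] [13] [7].

10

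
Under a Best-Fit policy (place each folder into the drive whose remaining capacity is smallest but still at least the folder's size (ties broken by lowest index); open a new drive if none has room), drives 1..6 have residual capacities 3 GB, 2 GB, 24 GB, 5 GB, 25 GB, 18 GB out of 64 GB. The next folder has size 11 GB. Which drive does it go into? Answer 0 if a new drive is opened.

6

Drives with room: drive 3 (24 GB), drive 5 (25 GB), drive 6 (18 GB).
Tightest fit is drive 6 with 18 GB free.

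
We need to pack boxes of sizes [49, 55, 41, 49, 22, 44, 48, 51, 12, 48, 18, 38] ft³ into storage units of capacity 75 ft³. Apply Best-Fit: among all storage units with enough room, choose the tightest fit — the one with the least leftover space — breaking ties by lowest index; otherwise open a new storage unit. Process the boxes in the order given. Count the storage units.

49 ft³ → storage unit 1 (remaining 26 ft³)
55 ft³ → storage unit 2 (remaining 20 ft³)
41 ft³ → storage unit 3 (remaining 34 ft³)
49 ft³ → storage unit 4 (remaining 26 ft³)
22 ft³ → storage unit 1 (remaining 4 ft³)
44 ft³ → storage unit 5 (remaining 31 ft³)
48 ft³ → storage unit 6 (remaining 27 ft³)
51 ft³ → storage unit 7 (remaining 24 ft³)
12 ft³ → storage unit 2 (remaining 8 ft³)
48 ft³ → storage unit 8 (remaining 27 ft³)
18 ft³ → storage unit 7 (remaining 6 ft³)
38 ft³ → storage unit 9 (remaining 37 ft³)
Final storage units: [49,22] [55,12] [41] [49] [44] [48] [51,18] [48] [38].

9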